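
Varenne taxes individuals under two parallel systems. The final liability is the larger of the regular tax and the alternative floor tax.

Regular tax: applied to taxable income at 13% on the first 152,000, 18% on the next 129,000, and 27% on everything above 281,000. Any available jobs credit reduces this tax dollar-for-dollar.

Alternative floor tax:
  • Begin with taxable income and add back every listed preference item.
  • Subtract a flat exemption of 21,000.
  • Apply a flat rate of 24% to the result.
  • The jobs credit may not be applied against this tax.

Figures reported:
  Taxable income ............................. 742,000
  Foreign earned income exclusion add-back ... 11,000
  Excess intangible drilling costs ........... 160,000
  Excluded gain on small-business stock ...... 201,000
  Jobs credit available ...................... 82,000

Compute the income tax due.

262,320

Regular tax:
  152,000 × 13% = 19,760
  129,000 × 18% = 23,220
  461,000 × 27% = 124,470
  → 167,450
  Less jobs credit 82,000 → 85,450

Alternative floor tax:
  Adjusted income: 742,000 + 11,000 + 160,000 + 201,000 = 1,114,000
  Less exemption 21,000 → base 1,093,000
  1,093,000 × 24% = 262,320

262,320 > 85,450, so the alternative floor tax is the binding amount.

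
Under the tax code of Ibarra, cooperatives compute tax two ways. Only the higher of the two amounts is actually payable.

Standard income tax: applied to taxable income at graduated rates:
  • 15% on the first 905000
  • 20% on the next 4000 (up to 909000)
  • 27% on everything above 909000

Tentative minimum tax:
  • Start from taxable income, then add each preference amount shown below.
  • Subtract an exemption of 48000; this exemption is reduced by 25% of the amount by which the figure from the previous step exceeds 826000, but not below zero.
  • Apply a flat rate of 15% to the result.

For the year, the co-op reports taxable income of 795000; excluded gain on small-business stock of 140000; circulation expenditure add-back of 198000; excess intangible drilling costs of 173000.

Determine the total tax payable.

Standard income tax:
  795000 × 15% = 119250

Tentative minimum tax:
  Adjusted income: 795000 + 140000 + 198000 + 173000 = 1306000
  Exemption: 25% × (1306000 − 826000) = 120000 ≥ 48000, so the exemption is fully phased out
  Base: 1306000 − 0 = 1306000
  1306000 × 15% = 195900

195900 > 119250, so the tentative minimum tax is the binding amount.

195900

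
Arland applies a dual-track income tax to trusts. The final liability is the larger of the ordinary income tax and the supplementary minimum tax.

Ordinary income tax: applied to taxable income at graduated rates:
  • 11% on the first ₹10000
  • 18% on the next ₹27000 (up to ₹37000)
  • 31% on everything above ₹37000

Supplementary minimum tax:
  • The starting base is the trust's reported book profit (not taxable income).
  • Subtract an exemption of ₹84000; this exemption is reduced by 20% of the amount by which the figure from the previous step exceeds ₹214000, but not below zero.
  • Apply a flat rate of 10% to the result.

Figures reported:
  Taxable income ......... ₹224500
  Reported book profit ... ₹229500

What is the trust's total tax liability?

Ordinary income tax:
  ₹10000 × 11% = ₹1100
  ₹27000 × 18% = ₹4860
  ₹187500 × 31% = ₹58125
  → ₹64085

Supplementary minimum tax:
  Base (reported book profit): ₹229500
  Exemption: ₹84000 − 20% × (₹229500 − ₹214000) = ₹84000 − ₹3100 = ₹80900
  Base: ₹229500 − ₹80900 = ₹148600
  ₹148600 × 10% = ₹14860

₹64085 > ₹14860, so the ordinary income tax governs.

₹64085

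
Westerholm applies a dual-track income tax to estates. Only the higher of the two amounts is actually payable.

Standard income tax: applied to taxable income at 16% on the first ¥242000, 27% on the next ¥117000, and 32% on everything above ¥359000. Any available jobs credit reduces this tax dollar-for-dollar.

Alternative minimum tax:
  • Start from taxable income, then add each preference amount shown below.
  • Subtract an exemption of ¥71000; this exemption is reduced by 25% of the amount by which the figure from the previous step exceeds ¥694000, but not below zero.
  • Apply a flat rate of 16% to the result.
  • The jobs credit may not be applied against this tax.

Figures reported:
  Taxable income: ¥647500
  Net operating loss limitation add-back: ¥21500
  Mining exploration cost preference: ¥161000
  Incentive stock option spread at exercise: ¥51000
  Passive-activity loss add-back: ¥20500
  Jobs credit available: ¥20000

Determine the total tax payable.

Standard income tax:
  ¥242000 × 16% = ¥38720
  ¥117000 × 27% = ¥31590
  ¥288500 × 32% = ¥92320
  → ¥162630
  Less jobs credit ¥20000 → ¥142630

Alternative minimum tax:
  Adjusted income: ¥647500 + ¥21500 + ¥161000 + ¥51000 + ¥20500 = ¥901500
  Exemption: ¥71000 − 25% × (¥901500 − ¥694000) = ¥71000 − ¥51875 = ¥19125
  Base: ¥901500 − ¥19125 = ¥882375
  ¥882375 × 16% = ¥141180

¥142630 > ¥141180, so the standard income tax governs.

¥142630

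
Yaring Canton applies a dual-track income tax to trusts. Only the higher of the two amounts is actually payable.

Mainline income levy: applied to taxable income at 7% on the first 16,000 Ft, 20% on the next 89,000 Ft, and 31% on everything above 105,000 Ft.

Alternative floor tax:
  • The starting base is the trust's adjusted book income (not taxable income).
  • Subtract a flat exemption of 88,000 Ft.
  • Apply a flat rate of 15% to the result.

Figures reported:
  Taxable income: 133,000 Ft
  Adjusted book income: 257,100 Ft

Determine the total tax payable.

Mainline income levy:
  16,000 Ft × 7% = 1,120 Ft
  89,000 Ft × 20% = 17,800 Ft
  28,000 Ft × 31% = 8,680 Ft
  → 27,600 Ft

Alternative floor tax:
  Base (adjusted book income): 257,100 Ft
  Less exemption 88,000 Ft → base 169,100 Ft
  169,100 Ft × 15% = 25,365 Ft

27,600 Ft > 25,365 Ft, so the mainline income levy governs.

27,600 Ft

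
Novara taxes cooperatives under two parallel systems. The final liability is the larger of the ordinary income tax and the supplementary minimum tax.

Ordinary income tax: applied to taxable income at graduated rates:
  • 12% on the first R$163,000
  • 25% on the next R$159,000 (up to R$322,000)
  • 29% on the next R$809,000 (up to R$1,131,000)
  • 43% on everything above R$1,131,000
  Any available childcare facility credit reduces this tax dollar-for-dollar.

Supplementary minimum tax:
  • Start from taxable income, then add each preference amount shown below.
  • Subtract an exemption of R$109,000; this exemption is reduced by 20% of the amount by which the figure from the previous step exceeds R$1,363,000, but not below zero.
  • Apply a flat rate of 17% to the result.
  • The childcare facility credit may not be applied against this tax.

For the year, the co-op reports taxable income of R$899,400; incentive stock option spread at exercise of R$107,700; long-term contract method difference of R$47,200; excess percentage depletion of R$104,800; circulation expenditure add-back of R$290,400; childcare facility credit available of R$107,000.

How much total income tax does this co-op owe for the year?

R$230,826

Ordinary income tax:
  R$163,000 × 12% = R$19,560
  R$159,000 × 25% = R$39,750
  R$577,400 × 29% = R$167,446
  → R$226,756
  Less childcare facility credit R$107,000 → R$119,756

Supplementary minimum tax:
  Adjusted income: R$899,400 + R$107,700 + R$47,200 + R$104,800 + R$290,400 = R$1,449,500
  Exemption: R$109,000 − 20% × (R$1,449,500 − R$1,363,000) = R$109,000 − R$17,300 = R$91,700
  Base: R$1,449,500 − R$91,700 = R$1,357,800
  R$1,357,800 × 17% = R$230,826

R$230,826 > R$119,756, so the supplementary minimum tax is the binding amount.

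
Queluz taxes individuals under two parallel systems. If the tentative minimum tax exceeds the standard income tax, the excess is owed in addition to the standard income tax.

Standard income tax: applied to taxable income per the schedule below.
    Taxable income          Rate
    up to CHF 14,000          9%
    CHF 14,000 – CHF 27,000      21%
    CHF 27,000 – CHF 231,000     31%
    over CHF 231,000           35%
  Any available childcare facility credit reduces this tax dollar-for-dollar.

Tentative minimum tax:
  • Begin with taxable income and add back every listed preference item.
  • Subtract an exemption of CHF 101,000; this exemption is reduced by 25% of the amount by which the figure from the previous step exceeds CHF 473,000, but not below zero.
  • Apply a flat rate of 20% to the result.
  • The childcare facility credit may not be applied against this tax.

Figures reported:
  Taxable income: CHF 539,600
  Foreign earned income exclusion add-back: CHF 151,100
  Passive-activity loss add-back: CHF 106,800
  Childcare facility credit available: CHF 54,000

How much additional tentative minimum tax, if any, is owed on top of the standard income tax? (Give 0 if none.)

Standard income tax:
  CHF 14,000 × 9% = CHF 1,260
  CHF 13,000 × 21% = CHF 2,730
  CHF 204,000 × 31% = CHF 63,240
  CHF 308,600 × 35% = CHF 108,010
  → CHF 175,240
  Less childcare facility credit CHF 54,000 → CHF 121,240

Tentative minimum tax:
  Adjusted income: CHF 539,600 + CHF 151,100 + CHF 106,800 = CHF 797,500
  Exemption: CHF 101,000 − 25% × (CHF 797,500 − CHF 473,000) = CHF 101,000 − CHF 81,125 = CHF 19,875
  Base: CHF 797,500 − CHF 19,875 = CHF 777,625
  CHF 777,625 × 20% = CHF 155,525

Excess of tentative minimum tax over standard income tax: CHF 155,525 − CHF 121,240 = CHF 34,285.

CHF 34,285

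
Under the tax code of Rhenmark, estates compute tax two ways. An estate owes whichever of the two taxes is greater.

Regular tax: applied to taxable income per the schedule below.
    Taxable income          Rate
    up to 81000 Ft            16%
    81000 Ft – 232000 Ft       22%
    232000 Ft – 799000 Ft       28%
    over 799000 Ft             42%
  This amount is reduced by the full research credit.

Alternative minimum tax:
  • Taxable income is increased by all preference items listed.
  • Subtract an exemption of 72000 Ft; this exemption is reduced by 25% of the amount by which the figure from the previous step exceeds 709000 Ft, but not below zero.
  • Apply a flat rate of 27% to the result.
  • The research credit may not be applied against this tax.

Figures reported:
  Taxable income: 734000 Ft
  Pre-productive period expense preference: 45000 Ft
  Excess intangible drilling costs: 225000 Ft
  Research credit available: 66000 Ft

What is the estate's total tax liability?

Regular tax:
  81000 Ft × 16% = 12960 Ft
  151000 Ft × 22% = 33220 Ft
  502000 Ft × 28% = 140560 Ft
  → 186740 Ft
  Less research credit 66000 Ft → 120740 Ft

Alternative minimum tax:
  Adjusted income: 734000 Ft + 45000 Ft + 225000 Ft = 1004000 Ft
  Exemption: 25% × (1004000 Ft − 709000 Ft) = 73750 Ft ≥ 72000 Ft, so the exemption is fully phased out
  Base: 1004000 Ft − 0 Ft = 1004000 Ft
  1004000 Ft × 27% = 271080 Ft

271080 Ft > 120740 Ft, so the alternative minimum tax is the binding amount.

271080 Ft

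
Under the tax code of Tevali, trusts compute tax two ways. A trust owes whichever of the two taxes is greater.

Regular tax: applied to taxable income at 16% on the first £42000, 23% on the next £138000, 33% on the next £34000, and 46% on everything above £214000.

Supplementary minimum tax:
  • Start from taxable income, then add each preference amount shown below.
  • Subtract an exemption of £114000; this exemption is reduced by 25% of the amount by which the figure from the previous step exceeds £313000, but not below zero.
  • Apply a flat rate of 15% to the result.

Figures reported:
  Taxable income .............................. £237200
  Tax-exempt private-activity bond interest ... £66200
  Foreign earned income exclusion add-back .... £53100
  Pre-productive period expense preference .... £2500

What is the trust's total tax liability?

£60352

Supplementary minimum tax:
  Adjusted income: £237200 + £66200 + £53100 + £2500 = £359000
  Exemption: £114000 − 25% × (£359000 − £313000) = £114000 − £11500 = £102500
  Base: £359000 − £102500 = £256500
  £256500 × 15% = £38475

Regular tax:
  £42000 × 16% = £6720
  £138000 × 23% = £31740
  £34000 × 33% = £11220
  £23200 × 46% = £10672
  → £60352

£60352 > £38475, so the regular tax governs.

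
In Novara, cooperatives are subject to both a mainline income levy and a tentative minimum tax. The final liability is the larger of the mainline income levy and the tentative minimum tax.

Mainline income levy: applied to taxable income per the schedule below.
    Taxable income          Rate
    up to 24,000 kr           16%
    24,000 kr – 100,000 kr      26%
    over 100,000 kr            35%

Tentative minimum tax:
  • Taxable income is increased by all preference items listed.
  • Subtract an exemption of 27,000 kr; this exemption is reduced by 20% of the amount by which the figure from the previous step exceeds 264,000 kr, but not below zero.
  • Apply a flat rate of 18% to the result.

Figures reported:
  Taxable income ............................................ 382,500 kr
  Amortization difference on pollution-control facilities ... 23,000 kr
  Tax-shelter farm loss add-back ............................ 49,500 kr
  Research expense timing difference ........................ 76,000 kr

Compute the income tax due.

Mainline income levy:
  24,000 kr × 16% = 3,840 kr
  76,000 kr × 26% = 19,760 kr
  282,500 kr × 35% = 98,875 kr
  → 122,475 kr

Tentative minimum tax:
  Adjusted income: 382,500 kr + 23,000 kr + 49,500 kr + 76,000 kr = 531,000 kr
  Exemption: 20% × (531,000 kr − 264,000 kr) = 53,400 kr ≥ 27,000 kr, so the exemption is fully phased out
  Base: 531,000 kr − 0 kr = 531,000 kr
  531,000 kr × 18% = 95,580 kr

122,475 kr > 95,580 kr, so the mainline income levy governs.

122,475 kr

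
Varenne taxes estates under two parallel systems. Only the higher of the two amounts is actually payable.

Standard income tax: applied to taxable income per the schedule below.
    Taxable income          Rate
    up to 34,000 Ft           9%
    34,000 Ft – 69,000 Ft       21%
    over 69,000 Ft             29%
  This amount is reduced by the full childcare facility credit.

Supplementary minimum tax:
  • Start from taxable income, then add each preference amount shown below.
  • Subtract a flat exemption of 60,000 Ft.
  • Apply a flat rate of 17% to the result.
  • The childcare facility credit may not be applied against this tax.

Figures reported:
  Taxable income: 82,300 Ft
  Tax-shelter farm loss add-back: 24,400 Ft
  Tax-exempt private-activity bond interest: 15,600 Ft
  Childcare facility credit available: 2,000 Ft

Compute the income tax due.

Standard income tax:
  34,000 Ft × 9% = 3,060 Ft
  35,000 Ft × 21% = 7,350 Ft
  13,300 Ft × 29% = 3,857 Ft
  → 14,267 Ft
  Less childcare facility credit 2,000 Ft → 12,267 Ft

Supplementary minimum tax:
  Adjusted income: 82,300 Ft + 24,400 Ft + 15,600 Ft = 122,300 Ft
  Less exemption 60,000 Ft → base 62,300 Ft
  62,300 Ft × 17% = 10,591 Ft

12,267 Ft > 10,591 Ft, so the standard income tax governs.

12,267 Ft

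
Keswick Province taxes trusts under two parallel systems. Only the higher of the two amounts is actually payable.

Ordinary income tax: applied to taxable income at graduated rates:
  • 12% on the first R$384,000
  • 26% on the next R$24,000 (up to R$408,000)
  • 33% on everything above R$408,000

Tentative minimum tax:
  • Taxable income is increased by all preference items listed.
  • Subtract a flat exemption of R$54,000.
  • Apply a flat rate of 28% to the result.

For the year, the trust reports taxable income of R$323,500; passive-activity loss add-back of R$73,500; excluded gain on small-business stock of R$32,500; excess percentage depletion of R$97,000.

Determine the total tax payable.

R$132,300

Tentative minimum tax:
  Adjusted income: R$323,500 + R$73,500 + R$32,500 + R$97,000 = R$526,500
  Less exemption R$54,000 → base R$472,500
  R$472,500 × 28% = R$132,300

Ordinary income tax:
  R$323,500 × 12% = R$38,820

R$132,300 > R$38,820, so the tentative minimum tax is the binding amount.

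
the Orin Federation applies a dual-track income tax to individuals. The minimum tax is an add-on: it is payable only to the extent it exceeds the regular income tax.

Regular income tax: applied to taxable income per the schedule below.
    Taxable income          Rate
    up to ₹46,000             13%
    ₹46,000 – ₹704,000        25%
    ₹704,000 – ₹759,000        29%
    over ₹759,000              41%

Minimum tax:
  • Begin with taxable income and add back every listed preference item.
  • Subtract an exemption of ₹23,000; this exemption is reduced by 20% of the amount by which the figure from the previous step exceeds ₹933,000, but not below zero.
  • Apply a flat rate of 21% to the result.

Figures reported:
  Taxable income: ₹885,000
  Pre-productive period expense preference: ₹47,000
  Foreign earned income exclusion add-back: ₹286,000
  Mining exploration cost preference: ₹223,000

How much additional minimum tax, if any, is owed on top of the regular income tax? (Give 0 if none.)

Regular income tax:
  ₹46,000 × 13% = ₹5,980
  ₹658,000 × 25% = ₹164,500
  ₹55,000 × 29% = ₹15,950
  ₹126,000 × 41% = ₹51,660
  → ₹238,090

Minimum tax:
  Adjusted income: ₹885,000 + ₹47,000 + ₹286,000 + ₹223,000 = ₹1,441,000
  Exemption: 20% × (₹1,441,000 − ₹933,000) = ₹101,600 ≥ ₹23,000, so the exemption is fully phased out
  Base: ₹1,441,000 − ₹0 = ₹1,441,000
  ₹1,441,000 × 21% = ₹302,610

Excess of minimum tax over regular income tax: ₹302,610 − ₹238,090 = ₹64,520.

₹64,520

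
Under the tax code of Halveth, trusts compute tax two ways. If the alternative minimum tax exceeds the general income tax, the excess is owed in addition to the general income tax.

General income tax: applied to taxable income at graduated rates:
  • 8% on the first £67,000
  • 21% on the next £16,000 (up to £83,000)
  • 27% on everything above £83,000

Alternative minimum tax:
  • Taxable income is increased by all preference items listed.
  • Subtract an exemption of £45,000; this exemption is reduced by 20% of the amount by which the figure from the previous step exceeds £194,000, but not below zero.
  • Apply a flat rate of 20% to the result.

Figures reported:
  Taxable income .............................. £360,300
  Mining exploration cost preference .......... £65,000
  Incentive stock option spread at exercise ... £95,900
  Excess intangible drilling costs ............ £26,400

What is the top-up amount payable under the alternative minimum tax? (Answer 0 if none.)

General income tax:
  £67,000 × 8% = £5,360
  £16,000 × 21% = £3,360
  £277,300 × 27% = £74,871
  → £83,591

Alternative minimum tax:
  Adjusted income: £360,300 + £65,000 + £95,900 + £26,400 = £547,600
  Exemption: 20% × (£547,600 − £194,000) = £70,720 ≥ £45,000, so the exemption is fully phased out
  Base: £547,600 − £0 = £547,600
  £547,600 × 20% = £109,520

Excess of alternative minimum tax over general income tax: £109,520 − £83,591 = £25,929.

£25,929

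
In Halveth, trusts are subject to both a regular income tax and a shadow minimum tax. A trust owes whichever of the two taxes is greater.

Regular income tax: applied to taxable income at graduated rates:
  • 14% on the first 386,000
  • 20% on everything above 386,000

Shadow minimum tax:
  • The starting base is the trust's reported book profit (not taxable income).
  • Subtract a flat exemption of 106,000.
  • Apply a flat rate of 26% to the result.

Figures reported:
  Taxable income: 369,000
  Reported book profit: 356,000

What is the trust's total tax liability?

Regular income tax:
  369,000 × 14% = 51,660

Shadow minimum tax:
  Base (reported book profit): 356,000
  Less exemption 106,000 → base 250,000
  250,000 × 26% = 65,000

65,000 > 51,660, so the shadow minimum tax is the binding amount.

65,000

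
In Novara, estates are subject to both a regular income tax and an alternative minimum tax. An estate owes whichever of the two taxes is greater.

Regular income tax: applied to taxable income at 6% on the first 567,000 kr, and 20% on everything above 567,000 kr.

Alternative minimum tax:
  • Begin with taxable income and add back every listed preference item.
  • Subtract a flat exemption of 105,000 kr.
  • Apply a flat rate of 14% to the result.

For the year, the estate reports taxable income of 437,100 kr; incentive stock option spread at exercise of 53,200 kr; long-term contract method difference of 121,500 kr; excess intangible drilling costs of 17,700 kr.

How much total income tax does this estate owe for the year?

Alternative minimum tax:
  Adjusted income: 437,100 kr + 53,200 kr + 121,500 kr + 17,700 kr = 629,500 kr
  Less exemption 105,000 kr → base 524,500 kr
  524,500 kr × 14% = 73,430 kr

Regular income tax:
  437,100 kr × 6% = 26,226 kr

73,430 kr > 26,226 kr, so the alternative minimum tax is the binding amount.

73,430 kr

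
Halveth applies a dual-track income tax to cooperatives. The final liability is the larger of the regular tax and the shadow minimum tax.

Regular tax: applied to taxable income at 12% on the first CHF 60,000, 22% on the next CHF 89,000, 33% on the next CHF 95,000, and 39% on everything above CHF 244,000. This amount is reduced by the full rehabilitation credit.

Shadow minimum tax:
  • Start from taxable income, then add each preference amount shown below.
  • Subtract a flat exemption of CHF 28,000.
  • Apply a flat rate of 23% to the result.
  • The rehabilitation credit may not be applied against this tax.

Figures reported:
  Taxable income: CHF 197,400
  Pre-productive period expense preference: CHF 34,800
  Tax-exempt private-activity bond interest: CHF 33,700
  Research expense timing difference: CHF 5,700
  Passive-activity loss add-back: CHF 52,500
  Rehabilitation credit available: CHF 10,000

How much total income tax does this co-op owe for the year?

CHF 68,103

Shadow minimum tax:
  Adjusted income: CHF 197,400 + CHF 34,800 + CHF 33,700 + CHF 5,700 + CHF 52,500 = CHF 324,100
  Less exemption CHF 28,000 → base CHF 296,100
  CHF 296,100 × 23% = CHF 68,103

Regular tax:
  CHF 60,000 × 12% = CHF 7,200
  CHF 89,000 × 22% = CHF 19,580
  CHF 48,400 × 33% = CHF 15,972
  → CHF 42,752
  Less rehabilitation credit CHF 10,000 → CHF 32,752

CHF 68,103 > CHF 32,752, so the shadow minimum tax is the binding amount.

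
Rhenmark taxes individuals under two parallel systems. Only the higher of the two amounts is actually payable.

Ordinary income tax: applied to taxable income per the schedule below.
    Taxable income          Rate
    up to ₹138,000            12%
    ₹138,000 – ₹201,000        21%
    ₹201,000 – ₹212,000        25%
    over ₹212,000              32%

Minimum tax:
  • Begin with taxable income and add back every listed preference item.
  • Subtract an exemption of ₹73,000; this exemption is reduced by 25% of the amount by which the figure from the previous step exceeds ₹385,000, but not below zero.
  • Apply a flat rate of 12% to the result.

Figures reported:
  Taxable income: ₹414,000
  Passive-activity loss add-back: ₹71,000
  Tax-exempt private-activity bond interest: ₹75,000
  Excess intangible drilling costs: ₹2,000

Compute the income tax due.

Ordinary income tax:
  ₹138,000 × 12% = ₹16,560
  ₹63,000 × 21% = ₹13,230
  ₹11,000 × 25% = ₹2,750
  ₹202,000 × 32% = ₹64,640
  → ₹97,180

Minimum tax:
  Adjusted income: ₹414,000 + ₹71,000 + ₹75,000 + ₹2,000 = ₹562,000
  Exemption: ₹73,000 − 25% × (₹562,000 − ₹385,000) = ₹73,000 − ₹44,250 = ₹28,750
  Base: ₹562,000 − ₹28,750 = ₹533,250
  ₹533,250 × 12% = ₹63,990

₹97,180 > ₹63,990, so the ordinary income tax governs.

₹97,180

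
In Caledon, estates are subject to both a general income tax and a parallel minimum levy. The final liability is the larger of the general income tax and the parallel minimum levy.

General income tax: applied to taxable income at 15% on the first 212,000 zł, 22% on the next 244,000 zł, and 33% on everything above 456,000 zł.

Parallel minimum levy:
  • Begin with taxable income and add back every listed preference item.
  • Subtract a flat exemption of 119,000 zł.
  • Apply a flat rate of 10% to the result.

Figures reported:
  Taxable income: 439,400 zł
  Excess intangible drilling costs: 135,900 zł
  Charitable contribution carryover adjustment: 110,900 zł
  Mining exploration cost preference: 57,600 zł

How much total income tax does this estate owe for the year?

General income tax:
  212,000 zł × 15% = 31,800 zł
  227,400 zł × 22% = 50,028 zł
  → 81,828 zł

Parallel minimum levy:
  Adjusted income: 439,400 zł + 135,900 zł + 110,900 zł + 57,600 zł = 743,800 zł
  Less exemption 119,000 zł → base 624,800 zł
  624,800 zł × 10% = 62,480 zł

81,828 zł > 62,480 zł, so the general income tax governs.

81,828 zł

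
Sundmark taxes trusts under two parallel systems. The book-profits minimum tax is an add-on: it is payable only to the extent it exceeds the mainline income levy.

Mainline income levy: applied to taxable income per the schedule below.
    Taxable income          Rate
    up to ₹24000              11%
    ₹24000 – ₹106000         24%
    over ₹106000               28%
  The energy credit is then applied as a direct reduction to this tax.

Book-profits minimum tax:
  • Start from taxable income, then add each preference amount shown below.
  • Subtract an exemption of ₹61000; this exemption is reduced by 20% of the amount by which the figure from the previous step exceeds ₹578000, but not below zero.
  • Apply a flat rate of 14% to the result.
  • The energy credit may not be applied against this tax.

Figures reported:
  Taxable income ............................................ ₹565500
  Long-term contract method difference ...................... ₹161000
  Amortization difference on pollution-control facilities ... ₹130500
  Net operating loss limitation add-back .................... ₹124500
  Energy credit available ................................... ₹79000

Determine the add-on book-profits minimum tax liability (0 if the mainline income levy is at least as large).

Mainline income levy:
  ₹24000 × 11% = ₹2640
  ₹82000 × 24% = ₹19680
  ₹459500 × 28% = ₹128660
  → ₹150980
  Less energy credit ₹79000 → ₹71980

Book-profits minimum tax:
  Adjusted income: ₹565500 + ₹161000 + ₹130500 + ₹124500 = ₹981500
  Exemption: 20% × (₹981500 − ₹578000) = ₹80700 ≥ ₹61000, so the exemption is fully phased out
  Base: ₹981500 − ₹0 = ₹981500
  ₹981500 × 14% = ₹137410

Excess of book-profits minimum tax over mainline income levy: ₹137410 − ₹71980 = ₹65430.

₹65430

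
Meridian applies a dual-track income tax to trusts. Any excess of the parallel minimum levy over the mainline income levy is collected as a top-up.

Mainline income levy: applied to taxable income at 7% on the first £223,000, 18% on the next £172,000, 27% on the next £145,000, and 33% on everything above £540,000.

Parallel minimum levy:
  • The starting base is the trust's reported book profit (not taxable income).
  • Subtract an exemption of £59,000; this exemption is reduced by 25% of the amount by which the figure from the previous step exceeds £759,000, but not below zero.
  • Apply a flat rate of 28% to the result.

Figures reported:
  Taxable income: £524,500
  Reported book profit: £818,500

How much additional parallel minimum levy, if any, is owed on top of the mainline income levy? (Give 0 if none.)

Mainline income levy:
  £223,000 × 7% = £15,610
  £172,000 × 18% = £30,960
  £129,500 × 27% = £34,965
  → £81,535

Parallel minimum levy:
  Base (reported book profit): £818,500
  Exemption: £59,000 − 25% × (£818,500 − £759,000) = £59,000 − £14,875 = £44,125
  Base: £818,500 − £44,125 = £774,375
  £774,375 × 28% = £216,825

Excess of parallel minimum levy over mainline income levy: £216,825 − £81,535 = £135,290.

£135,290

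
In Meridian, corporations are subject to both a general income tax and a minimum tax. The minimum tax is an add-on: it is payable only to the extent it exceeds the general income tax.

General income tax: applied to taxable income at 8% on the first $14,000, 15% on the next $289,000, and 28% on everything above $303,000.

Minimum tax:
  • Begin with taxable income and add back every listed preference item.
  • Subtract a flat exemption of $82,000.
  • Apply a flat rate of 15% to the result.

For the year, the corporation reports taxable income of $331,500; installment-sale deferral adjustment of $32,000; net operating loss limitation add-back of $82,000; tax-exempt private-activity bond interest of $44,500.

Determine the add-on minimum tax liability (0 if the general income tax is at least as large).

General income tax:
  $14,000 × 8% = $1,120
  $289,000 × 15% = $43,350
  $28,500 × 28% = $7,980
  → $52,450

Minimum tax:
  Adjusted income: $331,500 + $32,000 + $82,000 + $44,500 = $490,000
  Less exemption $82,000 → base $408,000
  $408,000 × 15% = $61,200

Excess of minimum tax over general income tax: $61,200 − $52,450 = $8,750.

$8,750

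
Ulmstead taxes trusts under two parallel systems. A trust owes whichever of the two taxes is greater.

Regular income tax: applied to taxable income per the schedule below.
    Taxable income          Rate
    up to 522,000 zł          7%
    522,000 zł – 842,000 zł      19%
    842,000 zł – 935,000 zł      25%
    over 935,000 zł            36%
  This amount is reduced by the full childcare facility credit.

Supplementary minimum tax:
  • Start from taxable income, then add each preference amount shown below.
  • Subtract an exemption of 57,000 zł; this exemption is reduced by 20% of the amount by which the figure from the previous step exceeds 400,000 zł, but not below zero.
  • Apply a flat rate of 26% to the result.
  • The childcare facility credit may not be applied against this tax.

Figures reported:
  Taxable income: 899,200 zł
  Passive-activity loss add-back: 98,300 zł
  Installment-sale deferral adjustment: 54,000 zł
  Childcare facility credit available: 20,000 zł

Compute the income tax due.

Supplementary minimum tax:
  Adjusted income: 899,200 zł + 98,300 zł + 54,000 zł = 1,051,500 zł
  Exemption: 20% × (1,051,500 zł − 400,000 zł) = 130,300 zł ≥ 57,000 zł, so the exemption is fully phased out
  Base: 1,051,500 zł − 0 zł = 1,051,500 zł
  1,051,500 zł × 26% = 273,390 zł

Regular income tax:
  522,000 zł × 7% = 36,540 zł
  320,000 zł × 19% = 60,800 zł
  57,200 zł × 25% = 14,300 zł
  → 111,640 zł
  Less childcare facility credit 20,000 zł → 91,640 zł

273,390 zł > 91,640 zł, so the supplementary minimum tax is the binding amount.

273,390 zł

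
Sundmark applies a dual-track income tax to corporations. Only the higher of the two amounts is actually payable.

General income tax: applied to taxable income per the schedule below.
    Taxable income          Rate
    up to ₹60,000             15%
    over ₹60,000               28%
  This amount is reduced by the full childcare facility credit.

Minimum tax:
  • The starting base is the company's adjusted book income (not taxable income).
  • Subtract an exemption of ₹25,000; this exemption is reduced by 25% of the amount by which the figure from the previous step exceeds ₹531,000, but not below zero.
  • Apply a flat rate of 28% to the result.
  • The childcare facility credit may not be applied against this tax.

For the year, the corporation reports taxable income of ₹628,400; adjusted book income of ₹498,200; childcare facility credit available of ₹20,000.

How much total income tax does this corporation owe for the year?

₹148,152

General income tax:
  ₹60,000 × 15% = ₹9,000
  ₹568,400 × 28% = ₹159,152
  → ₹168,152
  Less childcare facility credit ₹20,000 → ₹148,152

Minimum tax:
  Base (adjusted book income): ₹498,200
  Exemption: ₹498,200 ≤ ₹531,000, so full ₹25,000 applies
  Base: ₹498,200 − ₹25,000 = ₹473,200
  ₹473,200 × 28% = ₹132,496

₹148,152 > ₹132,496, so the general income tax governs.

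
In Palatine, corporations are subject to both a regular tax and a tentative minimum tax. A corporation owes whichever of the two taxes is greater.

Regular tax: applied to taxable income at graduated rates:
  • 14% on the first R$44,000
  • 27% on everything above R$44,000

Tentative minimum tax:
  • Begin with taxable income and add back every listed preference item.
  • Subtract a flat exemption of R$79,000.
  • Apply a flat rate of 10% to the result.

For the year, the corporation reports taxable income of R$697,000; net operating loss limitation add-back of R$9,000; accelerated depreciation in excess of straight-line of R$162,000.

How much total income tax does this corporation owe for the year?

R$182,470

Tentative minimum tax:
  Adjusted income: R$697,000 + R$9,000 + R$162,000 = R$868,000
  Less exemption R$79,000 → base R$789,000
  R$789,000 × 10% = R$78,900

Regular tax:
  R$44,000 × 14% = R$6,160
  R$653,000 × 27% = R$176,310
  → R$182,470

R$182,470 > R$78,900, so the regular tax governs.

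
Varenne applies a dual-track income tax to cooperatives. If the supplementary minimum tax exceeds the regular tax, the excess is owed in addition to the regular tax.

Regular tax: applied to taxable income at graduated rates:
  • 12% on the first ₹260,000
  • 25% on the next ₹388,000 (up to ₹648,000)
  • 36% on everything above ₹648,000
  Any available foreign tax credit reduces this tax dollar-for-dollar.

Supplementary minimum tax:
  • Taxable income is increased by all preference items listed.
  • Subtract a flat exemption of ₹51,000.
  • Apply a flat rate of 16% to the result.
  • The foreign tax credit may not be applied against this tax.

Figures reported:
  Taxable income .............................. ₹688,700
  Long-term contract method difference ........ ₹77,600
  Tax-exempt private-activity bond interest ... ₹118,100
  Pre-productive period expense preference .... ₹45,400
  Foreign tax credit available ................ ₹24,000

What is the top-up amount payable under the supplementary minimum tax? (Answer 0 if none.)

₹21,756

Regular tax:
  ₹260,000 × 12% = ₹31,200
  ₹388,000 × 25% = ₹97,000
  ₹40,700 × 36% = ₹14,652
  → ₹142,852
  Less foreign tax credit ₹24,000 → ₹118,852

Supplementary minimum tax:
  Adjusted income: ₹688,700 + ₹77,600 + ₹118,100 + ₹45,400 = ₹929,800
  Less exemption ₹51,000 → base ₹878,800
  ₹878,800 × 16% = ₹140,608

Excess of supplementary minimum tax over regular tax: ₹140,608 − ₹118,852 = ₹21,756.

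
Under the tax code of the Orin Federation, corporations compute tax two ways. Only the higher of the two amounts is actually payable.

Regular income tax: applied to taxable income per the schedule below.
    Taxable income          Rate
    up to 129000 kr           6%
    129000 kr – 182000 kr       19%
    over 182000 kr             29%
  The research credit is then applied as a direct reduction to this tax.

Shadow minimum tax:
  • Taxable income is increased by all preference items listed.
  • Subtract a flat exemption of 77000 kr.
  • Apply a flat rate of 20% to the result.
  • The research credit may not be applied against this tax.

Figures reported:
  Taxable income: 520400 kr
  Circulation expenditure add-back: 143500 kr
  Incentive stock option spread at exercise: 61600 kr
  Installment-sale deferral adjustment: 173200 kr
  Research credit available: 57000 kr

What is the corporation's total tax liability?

164340 kr

Regular income tax:
  129000 kr × 6% = 7740 kr
  53000 kr × 19% = 10070 kr
  338400 kr × 29% = 98136 kr
  → 115946 kr
  Less research credit 57000 kr → 58946 kr

Shadow minimum tax:
  Adjusted income: 520400 kr + 143500 kr + 61600 kr + 173200 kr = 898700 kr
  Less exemption 77000 kr → base 821700 kr
  821700 kr × 20% = 164340 kr

164340 kr > 58946 kr, so the shadow minimum tax is the binding amount.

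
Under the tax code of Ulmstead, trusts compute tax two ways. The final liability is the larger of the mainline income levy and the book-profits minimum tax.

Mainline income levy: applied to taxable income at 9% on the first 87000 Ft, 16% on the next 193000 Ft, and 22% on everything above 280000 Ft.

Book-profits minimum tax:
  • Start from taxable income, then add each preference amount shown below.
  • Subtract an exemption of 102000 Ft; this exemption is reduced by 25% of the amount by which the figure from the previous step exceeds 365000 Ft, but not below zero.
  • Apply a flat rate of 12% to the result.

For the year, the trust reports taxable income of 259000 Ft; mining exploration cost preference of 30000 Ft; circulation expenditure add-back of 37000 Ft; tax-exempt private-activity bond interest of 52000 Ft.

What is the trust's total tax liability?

Mainline income levy:
  87000 Ft × 9% = 7830 Ft
  172000 Ft × 16% = 27520 Ft
  → 35350 Ft

Book-profits minimum tax:
  Adjusted income: 259000 Ft + 30000 Ft + 37000 Ft + 52000 Ft = 378000 Ft
  Exemption: 102000 Ft − 25% × (378000 Ft − 365000 Ft) = 102000 Ft − 3250 Ft = 98750 Ft
  Base: 378000 Ft − 98750 Ft = 279250 Ft
  279250 Ft × 12% = 33510 Ft

35350 Ft > 33510 Ft, so the mainline income levy governs.

35350 Ft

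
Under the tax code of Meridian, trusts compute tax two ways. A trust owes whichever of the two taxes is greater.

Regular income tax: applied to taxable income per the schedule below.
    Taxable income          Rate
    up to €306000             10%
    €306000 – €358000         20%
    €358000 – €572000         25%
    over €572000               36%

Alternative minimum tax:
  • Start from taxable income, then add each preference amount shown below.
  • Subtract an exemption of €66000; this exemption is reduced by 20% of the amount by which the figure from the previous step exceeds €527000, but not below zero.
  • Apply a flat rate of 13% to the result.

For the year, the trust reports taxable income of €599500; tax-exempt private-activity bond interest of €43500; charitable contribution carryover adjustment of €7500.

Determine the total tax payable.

€104400

Alternative minimum tax:
  Adjusted income: €599500 + €43500 + €7500 = €650500
  Exemption: €66000 − 20% × (€650500 − €527000) = €66000 − €24700 = €41300
  Base: €650500 − €41300 = €609200
  €609200 × 13% = €79196

Regular income tax:
  €306000 × 10% = €30600
  €52000 × 20% = €10400
  €214000 × 25% = €53500
  €27500 × 36% = €9900
  → €104400

€104400 > €79196, so the regular income tax governs.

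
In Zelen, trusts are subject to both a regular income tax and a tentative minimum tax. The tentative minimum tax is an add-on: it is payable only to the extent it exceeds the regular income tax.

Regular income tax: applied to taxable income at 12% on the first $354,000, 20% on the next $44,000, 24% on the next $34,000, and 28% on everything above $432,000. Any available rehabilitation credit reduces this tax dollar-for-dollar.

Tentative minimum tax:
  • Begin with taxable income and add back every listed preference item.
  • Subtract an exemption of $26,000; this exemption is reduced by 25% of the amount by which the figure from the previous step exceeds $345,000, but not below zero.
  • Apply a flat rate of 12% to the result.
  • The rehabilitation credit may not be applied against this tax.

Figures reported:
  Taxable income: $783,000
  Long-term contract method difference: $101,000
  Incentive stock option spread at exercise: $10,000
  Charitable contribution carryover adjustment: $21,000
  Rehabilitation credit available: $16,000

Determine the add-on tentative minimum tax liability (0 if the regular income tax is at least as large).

Tentative minimum tax:
  Adjusted income: $783,000 + $101,000 + $10,000 + $21,000 = $915,000
  Exemption: 25% × ($915,000 − $345,000) = $142,500 ≥ $26,000, so the exemption is fully phased out
  Base: $915,000 − $0 = $915,000
  $915,000 × 12% = $109,800

Regular income tax:
  $354,000 × 12% = $42,480
  $44,000 × 20% = $8,800
  $34,000 × 24% = $8,160
  $351,000 × 28% = $98,280
  → $157,720
  Less rehabilitation credit $16,000 → $141,720

$109,800 ≤ $141,720, so no add-on is due.

$0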